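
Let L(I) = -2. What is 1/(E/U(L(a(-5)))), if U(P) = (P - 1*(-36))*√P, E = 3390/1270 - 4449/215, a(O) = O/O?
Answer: -464185*I*√2/246069 ≈ -2.6678*I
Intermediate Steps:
a(O) = 1
E = -492138/27305 (E = 3390*(1/1270) - 4449*1/215 = 339/127 - 4449/215 = -492138/27305 ≈ -18.024)
U(P) = √P*(36 + P) (U(P) = (P + 36)*√P = (36 + P)*√P = √P*(36 + P))
1/(E/U(L(a(-5)))) = 1/(-492138*(-I*√2/(2*(36 - 2)))/27305) = 1/(-492138*(-I*√2/68)/27305) = 1/(-(-246069)*I*√2/928370) = 1/(246069*I*√2/928370) = -464185*I*√2/246069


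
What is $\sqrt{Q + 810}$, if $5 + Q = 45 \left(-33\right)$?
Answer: $2 i \sqrt{170} \approx 26.077 i$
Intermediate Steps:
$Q = -1490$ ($Q = -5 + 45 \left(-33\right) = -5 - 1485 = -1490$)
$\sqrt{Q + 810} = \sqrt{-1490 + 810} = \sqrt{-680} = 2 i \sqrt{170}$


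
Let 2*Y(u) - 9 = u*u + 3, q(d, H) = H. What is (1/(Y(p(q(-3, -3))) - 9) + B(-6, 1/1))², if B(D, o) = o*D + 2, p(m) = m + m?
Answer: 3481/225 ≈ 15.471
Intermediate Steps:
p(m) = 2*m
Y(u) = 6 + u²/2 (Y(u) = 9/2 + (u*u + 3)/2 = 9/2 + (u² + 3)/2 = 9/2 + (3 + u²)/2 = 9/2 + (3/2 + u²/2) = 6 + u²/2)
B(D, o) = 2 + D*o (B(D, o) = D*o + 2 = 2 + D*o)
(1/(Y(p(q(-3, -3))) - 9) + B(-6, 1/1))² = (1/((6 + (2*(-3))²/2) - 9) + (2 - 6/1))² = (1/((6 + (½)*(-6)²) - 9) + (2 - 6*1))² = (1/((6 + (½)*36) - 9) + (2 - 6))² = (1/((6 + 18) - 9) - 4)² = (1/(24 - 9) - 4)² = (1/15 - 4)² = (-59/15)² = 3481/225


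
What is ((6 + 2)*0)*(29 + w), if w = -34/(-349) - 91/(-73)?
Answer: 0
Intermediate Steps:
w = 34241/25477 (w = -34*(-1/349) - 91*(-1/73) = 34/349 + 91/73 = 34241/25477 ≈ 1.3440)
((6 + 2)*0)*(29 + w) = ((6 + 2)*0)*(29 + 34241/25477) = (8*0)*(773074/25477) = 0*(773074/25477) = 0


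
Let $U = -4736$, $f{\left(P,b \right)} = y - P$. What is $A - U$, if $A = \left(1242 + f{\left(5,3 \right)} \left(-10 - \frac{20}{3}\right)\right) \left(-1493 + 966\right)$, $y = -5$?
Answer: $- \frac{2212894}{3} \approx -7.3763 \cdot 10^{5}$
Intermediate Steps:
$f{\left(P,b \right)} = -5 - P$
$A = - \frac{2227102}{3}$ ($A = \left(1242 + \left(-5 - 5\right) \left(-10 - \frac{20}{3}\right)\right) \left(-1493 + 966\right) = \left(1242 + \left(-5 - 5\right) \left(-10 - \frac{20}{3}\right)\right) \left(-527\right) = \left(1242 - 10 \left(-10 - \frac{20}{3}\right)\right) \left(-527\right) = \left(1242 - - \frac{500}{3}\right) \left(-527\right) = \left(1242 + \frac{500}{3}\right) \left(-527\right) = \frac{4226}{3} \left(-527\right) = - \frac{2227102}{3} \approx -7.4237 \cdot 10^{5}$)
$A - U = - \frac{2227102}{3} - -4736 = - \frac{2227102}{3} + 4736 = - \frac{2212894}{3}$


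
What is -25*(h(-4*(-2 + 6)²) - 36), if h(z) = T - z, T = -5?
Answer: -575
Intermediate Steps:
h(z) = -5 - z
-25*(h(-4*(-2 + 6)²) - 36) = -25*((-5 - (-4)*(-2 + 6)²) - 36) = -25*((-5 - (-4)*4²) - 36) = -25*((-5 - (-4)*16) - 36) = -25*((-5 - 1*(-64)) - 36) = -25*((-5 + 64) - 36) = -25*(59 - 36) = -25*23 = -575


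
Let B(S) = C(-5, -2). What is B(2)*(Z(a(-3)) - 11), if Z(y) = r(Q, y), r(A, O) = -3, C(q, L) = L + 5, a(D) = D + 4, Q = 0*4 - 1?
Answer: -42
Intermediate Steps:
Q = -1 (Q = 0 - 1 = -1)
a(D) = 4 + D
C(q, L) = 5 + L
B(S) = 3 (B(S) = 5 - 2 = 3)
Z(y) = -3
B(2)*(Z(a(-3)) - 11) = 3*(-3 - 11) = 3*(-14) = -42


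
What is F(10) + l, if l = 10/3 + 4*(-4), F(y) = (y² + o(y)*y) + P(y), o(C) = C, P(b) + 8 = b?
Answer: 568/3 ≈ 189.33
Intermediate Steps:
P(b) = -8 + b
F(y) = -8 + y + 2*y² (F(y) = (y² + y*y) + (-8 + y) = (y² + y²) + (-8 + y) = 2*y² + (-8 + y) = -8 + y + 2*y²)
l = -38/3 (l = 10*(⅓) - 16 = 10/3 - 16 = -38/3 ≈ -12.667)
F(10) + l = (-8 + 10 + 2*10²) - 38/3 = (-8 + 10 + 2*100) - 38/3 = (-8 + 10 + 200) - 38/3 = 202 - 38/3 = 568/3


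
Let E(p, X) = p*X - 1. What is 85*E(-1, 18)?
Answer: -1615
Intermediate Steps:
E(p, X) = -1 + X*p (E(p, X) = X*p - 1 = -1 + X*p)
85*E(-1, 18) = 85*(-1 + 18*(-1)) = 85*(-1 - 18) = 85*(-19) = -1615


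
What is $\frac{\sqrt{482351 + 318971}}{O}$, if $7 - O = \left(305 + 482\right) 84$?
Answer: $- \frac{\sqrt{801322}}{66101} \approx -0.013542$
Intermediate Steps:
$O = -66101$ ($O = 7 - \left(305 + 482\right) 84 = 7 - 787 \cdot 84 = 7 - 66108 = -66101$)
$\frac{\sqrt{482351 + 318971}}{O} = \frac{\sqrt{482351 + 318971}}{-66101} = \sqrt{801322} \left(- \frac{1}{66101}\right) = - \frac{\sqrt{801322}}{66101}$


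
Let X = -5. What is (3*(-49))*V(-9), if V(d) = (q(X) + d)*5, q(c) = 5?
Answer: 2940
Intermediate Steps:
V(d) = 25 + 5*d (V(d) = (5 + d)*5 = 25 + 5*d)
(3*(-49))*V(-9) = (3*(-49))*(25 + 5*(-9)) = -147*(25 - 45) = -147*(-20) = 2940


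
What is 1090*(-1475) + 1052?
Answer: -1606698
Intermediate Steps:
1090*(-1475) + 1052 = -1607750 + 1052 = -1606698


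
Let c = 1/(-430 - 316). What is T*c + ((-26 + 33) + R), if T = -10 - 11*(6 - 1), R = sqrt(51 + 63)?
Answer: 5287/746 + sqrt(114) ≈ 17.764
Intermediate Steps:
R = sqrt(114) ≈ 10.677
c = -1/746 (c = 1/(-746) = -1/746 ≈ -0.0013405)
T = -65 (T = -10 - 11*5 = -10 - 55 = -65)
T*c + ((-26 + 33) + R) = -65*(-1/746) + ((-26 + 33) + sqrt(114)) = 65/746 + (7 + sqrt(114)) = 5287/746 + sqrt(114)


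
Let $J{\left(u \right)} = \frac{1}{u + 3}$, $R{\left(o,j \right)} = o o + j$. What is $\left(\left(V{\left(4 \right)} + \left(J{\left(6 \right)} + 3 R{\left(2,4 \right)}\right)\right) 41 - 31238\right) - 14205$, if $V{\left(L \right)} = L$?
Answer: $- \frac{398614}{9} \approx -44290.0$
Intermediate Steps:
$R{\left(o,j \right)} = j + o^{2}$ ($R{\left(o,j \right)} = o^{2} + j = j + o^{2}$)
$J{\left(u \right)} = \frac{1}{3 + u}$
$\left(\left(V{\left(4 \right)} + \left(J{\left(6 \right)} + 3 R{\left(2,4 \right)}\right)\right) 41 - 31238\right) - 14205 = \left(\left(4 + \left(\frac{1}{3 + 6} + 3 \left(4 + 2^{2}\right)\right)\right) 41 - 31238\right) - 14205 = \left(\left(4 + \left(\frac{1}{9} + 3 \left(4 + 4\right)\right)\right) 41 - 31238\right) - 14205 = \left(\left(4 + \left(\frac{1}{9} + 3 \cdot 8\right)\right) 41 - 31238\right) - 14205 = \left(\left(4 + \left(\frac{1}{9} + 24\right)\right) 41 - 31238\right) - 14205 = \left(\left(4 + \frac{217}{9}\right) 41 - 31238\right) - 14205 = \left(\frac{253}{9} \cdot 41 - 31238\right) - 14205 = \left(\frac{10373}{9} - 31238\right) - 14205 = - \frac{270769}{9} - 14205 = - \frac{398614}{9}$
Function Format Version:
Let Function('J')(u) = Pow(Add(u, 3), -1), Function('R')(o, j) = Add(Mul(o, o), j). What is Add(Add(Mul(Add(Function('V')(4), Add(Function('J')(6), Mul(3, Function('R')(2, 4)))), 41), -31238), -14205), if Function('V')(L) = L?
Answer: Rational(-398614, 9) ≈ -44290.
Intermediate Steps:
Function('R')(o, j) = Add(j, Pow(o, 2)) (Function('R')(o, j) = Add(Pow(o, 2), j) = Add(j, Pow(o, 2)))
Function('J')(u) = Pow(Add(3, u), -1)
Add(Add(Mul(Add(Function('V')(4), Add(Function('J')(6), Mul(3, Function('R')(2, 4)))), 41), -31238), -14205) = Add(Add(Mul(Add(4, Add(Pow(Add(3, 6), -1), Mul(3, Add(4, Pow(2, 2))))), 41), -31238), -14205) = Add(Add(Mul(Add(4, Add(Pow(9, -1), Mul(3, Add(4, 4)))), 41), -31238), -14205) = Add(Add(Mul(Add(4, Add(Rational(1, 9), Mul(3, 8))), 41), -31238), -14205) = Add(Add(Mul(Add(4, Add(Rational(1, 9), 24)), 41), -31238), -14205) = Add(Add(Mul(Add(4, Rational(217, 9)), 41), -31238), -14205) = Add(Add(Mul(Rational(253, 9), 41), -31238), -14205) = Add(Add(Rational(10373, 9), -31238), -14205) = Add(Rational(-270769, 9), -14205) = Rational(-398614, 9)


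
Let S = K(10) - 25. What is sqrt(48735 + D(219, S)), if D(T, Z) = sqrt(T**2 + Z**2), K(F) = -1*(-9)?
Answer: sqrt(48735 + sqrt(48217)) ≈ 221.26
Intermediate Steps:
K(F) = 9
S = -16 (S = 9 - 25 = -16)
sqrt(48735 + D(219, S)) = sqrt(48735 + sqrt(219**2 + (-16)**2)) = sqrt(48735 + sqrt(47961 + 256)) = sqrt(48735 + sqrt(48217))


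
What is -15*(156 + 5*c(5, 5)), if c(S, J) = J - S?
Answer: -2340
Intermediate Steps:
-15*(156 + 5*c(5, 5)) = -15*(156 + 5*(5 - 1*5)) = -15*(156 + 5*(5 - 5)) = -15*(156 + 5*0) = -15*(156 + 0) = -15*156 = -1*2340 = -2340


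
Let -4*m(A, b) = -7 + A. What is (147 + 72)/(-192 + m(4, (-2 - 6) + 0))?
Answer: -292/255 ≈ -1.1451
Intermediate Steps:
m(A, b) = 7/4 - A/4 (m(A, b) = -(-7 + A)/4 = 7/4 - A/4)
(147 + 72)/(-192 + m(4, (-2 - 6) + 0)) = (147 + 72)/(-192 + (7/4 - ¼*4)) = 219/(-192 + (7/4 - 1)) = 219/(-192 + ¾) = 219/(-765/4) = 219*(-4/765) = -292/255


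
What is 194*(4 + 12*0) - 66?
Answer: 710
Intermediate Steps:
194*(4 + 12*0) - 66 = 194*(4 + 0) - 66 = 194*4 - 66 = 776 - 66 = 710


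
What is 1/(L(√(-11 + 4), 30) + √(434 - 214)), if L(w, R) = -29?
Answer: -29/621 - 2*√55/621 ≈ -0.070584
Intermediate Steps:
1/(L(√(-11 + 4), 30) + √(434 - 214)) = 1/(-29 + √(434 - 214)) = 1/(-29 + √220) = 1/(-29 + 2*√55)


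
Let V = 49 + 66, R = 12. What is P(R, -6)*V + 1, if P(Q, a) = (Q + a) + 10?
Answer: 1841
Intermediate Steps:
P(Q, a) = 10 + Q + a
V = 115
P(R, -6)*V + 1 = (10 + 12 - 6)*115 + 1 = 16*115 + 1 = 1840 + 1 = 1841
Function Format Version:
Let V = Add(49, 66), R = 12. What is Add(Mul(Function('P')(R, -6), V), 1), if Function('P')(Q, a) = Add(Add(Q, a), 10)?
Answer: 1841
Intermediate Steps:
Function('P')(Q, a) = Add(10, Q, a)
V = 115
Add(Mul(Function('P')(R, -6), V), 1) = Add(Mul(Add(10, 12, -6), 115), 1) = Add(Mul(16, 115), 1) = Add(1840, 1) = 1841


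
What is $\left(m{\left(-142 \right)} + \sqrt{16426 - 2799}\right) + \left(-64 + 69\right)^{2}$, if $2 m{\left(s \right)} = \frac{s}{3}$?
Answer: $\frac{4}{3} + \sqrt{13627} \approx 118.07$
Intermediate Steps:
$m{\left(s \right)} = \frac{s}{6}$ ($m{\left(s \right)} = \frac{s \frac{1}{3}}{2} = \frac{\frac{1}{3} s}{2} = \frac{s}{6}$)
$\left(m{\left(-142 \right)} + \sqrt{16426 - 2799}\right) + \left(-64 + 69\right)^{2} = \left(\frac{1}{6} \left(-142\right) + \sqrt{16426 - 2799}\right) + \left(-64 + 69\right)^{2} = \left(- \frac{71}{3} + \sqrt{13627}\right) + 5^{2} = \left(- \frac{71}{3} + \sqrt{13627}\right) + 25 = \frac{4}{3} + \sqrt{13627}$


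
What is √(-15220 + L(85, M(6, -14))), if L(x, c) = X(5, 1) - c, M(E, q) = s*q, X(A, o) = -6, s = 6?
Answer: I*√15142 ≈ 123.05*I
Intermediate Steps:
M(E, q) = 6*q
L(x, c) = -6 - c
√(-15220 + L(85, M(6, -14))) = √(-15220 + (-6 - 6*(-14))) = √(-15220 + (-6 - 1*(-84))) = √(-15220 + (-6 + 84)) = √(-15220 + 78) = √(-15142) = I*√15142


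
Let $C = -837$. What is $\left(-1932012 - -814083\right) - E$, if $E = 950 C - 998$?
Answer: $-321781$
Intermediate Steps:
$E = -796148$ ($E = 950 \left(-837\right) - 998 = -795150 - 998 = -796148$)
$\left(-1932012 - -814083\right) - E = \left(-1932012 - -814083\right) - -796148 = \left(-1932012 + 814083\right) + 796148 = -1117929 + 796148 = -321781$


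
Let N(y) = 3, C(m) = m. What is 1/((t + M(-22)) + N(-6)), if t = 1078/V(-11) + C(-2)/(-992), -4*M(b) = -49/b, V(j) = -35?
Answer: -27280/773519 ≈ -0.035267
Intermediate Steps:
M(b) = 49/(4*b) (M(b) = -(-49)/(4*b) = 49/(4*b))
t = -76379/2480 (t = 1078/(-35) - 2/(-992) = 1078*(-1/35) - 2*(-1/992) = -154/5 + 1/496 = -76379/2480 ≈ -30.798)
1/((t + M(-22)) + N(-6)) = 1/((-76379/2480 + (49/4)/(-22)) + 3) = 1/((-76379/2480 + (49/4)*(-1/22)) + 3) = 1/((-76379/2480 - 49/88) + 3) = 1/(-855359/27280 + 3) = 1/(-773519/27280) = -27280/773519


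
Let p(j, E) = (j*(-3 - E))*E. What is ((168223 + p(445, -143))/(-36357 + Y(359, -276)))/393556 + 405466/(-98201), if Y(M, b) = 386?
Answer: -5739162798498139/1390192559026076 ≈ -4.1283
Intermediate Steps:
p(j, E) = E*j*(-3 - E)
((168223 + p(445, -143))/(-36357 + Y(359, -276)))/393556 + 405466/(-98201) = ((168223 - 1*(-143)*445*(3 - 143))/(-36357 + 386))/393556 + 405466/(-98201) = ((168223 - 1*(-143)*445*(-140))/(-35971))*(1/393556) + 405466*(-1/98201) = ((168223 - 8908900)*(-1/35971))*(1/393556) - 405466/98201 = -8740677*(-1/35971)*(1/393556) - 405466/98201 = (8740677/35971)*(1/393556) - 405466/98201 = 8740677/14156602876 - 405466/98201 = -5739162798498139/1390192559026076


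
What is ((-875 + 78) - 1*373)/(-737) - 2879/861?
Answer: -1114453/634557 ≈ -1.7563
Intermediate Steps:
((-875 + 78) - 1*373)/(-737) - 2879/861 = (-797 - 373)*(-1/737) - 2879*1/861 = -1170*(-1/737) - 2879/861 = 1170/737 - 2879/861 = -1114453/634557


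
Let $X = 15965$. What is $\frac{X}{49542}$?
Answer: $\frac{15965}{49542} \approx 0.32225$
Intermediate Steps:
$\frac{X}{49542} = \frac{15965}{49542}$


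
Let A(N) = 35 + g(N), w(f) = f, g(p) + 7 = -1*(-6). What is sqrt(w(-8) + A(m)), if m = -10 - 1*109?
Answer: sqrt(26) ≈ 5.0990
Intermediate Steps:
g(p) = -1 (g(p) = -7 - 1*(-6) = -7 + 6 = -1)
m = -119 (m = -10 - 109 = -119)
A(N) = 34 (A(N) = 35 - 1 = 34)
sqrt(w(-8) + A(m)) = sqrt(-8 + 34) = sqrt(26)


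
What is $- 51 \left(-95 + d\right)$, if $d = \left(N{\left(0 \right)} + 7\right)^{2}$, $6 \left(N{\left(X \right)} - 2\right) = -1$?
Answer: $\frac{10387}{12} \approx 865.58$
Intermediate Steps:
$N{\left(X \right)} = \frac{11}{6}$ ($N{\left(X \right)} = 2 + \frac{1}{6} \left(-1\right) = 2 - \frac{1}{6} = \frac{11}{6}$)
$d = \frac{2809}{36}$ ($d = \left(\frac{11}{6} + 7\right)^{2} = \left(\frac{53}{6}\right)^{2} = \frac{2809}{36} \approx 78.028$)
$- 51 \left(-95 + d\right) = - 51 \left(-95 + \frac{2809}{36}\right) = \left(-51\right) \left(- \frac{611}{36}\right) = \frac{10387}{12}$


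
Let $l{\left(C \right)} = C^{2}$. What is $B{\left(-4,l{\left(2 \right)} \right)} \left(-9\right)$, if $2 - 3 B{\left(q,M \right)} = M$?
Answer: $6$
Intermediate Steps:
$B{\left(q,M \right)} = \frac{2}{3} - \frac{M}{3}$
$B{\left(-4,l{\left(2 \right)} \right)} \left(-9\right) = \left(\frac{2}{3} - \frac{2^{2}}{3}\right) \left(-9\right) = \left(\frac{2}{3} - \frac{4}{3}\right) \left(-9\right) = \left(- \frac{2}{3}\right) \left(-9\right) = 6$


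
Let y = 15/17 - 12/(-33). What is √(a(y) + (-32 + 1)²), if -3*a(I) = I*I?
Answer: √302284014/561 ≈ 30.992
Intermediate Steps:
y = 233/187 (y = 15*(1/17) - 12*(-1/33) = 15/17 + 4/11 = 233/187 ≈ 1.2460)
a(I) = -I²/3 (a(I) = -I*I/3 = -I²/3)
√(a(y) + (-32 + 1)²) = √(-(233/187)²/3 + (-32 + 1)²) = √(-⅓*54289/34969 + (-31)²) = √(-54289/104907 + 961) = √(100761338/104907) = √302284014/561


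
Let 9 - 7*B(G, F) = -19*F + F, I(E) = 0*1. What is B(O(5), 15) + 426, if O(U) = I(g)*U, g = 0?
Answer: 3261/7 ≈ 465.86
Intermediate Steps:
I(E) = 0
O(U) = 0 (O(U) = 0*U = 0)
B(G, F) = 9/7 + 18*F/7 (B(G, F) = 9/7 - (-19*F + F)/7 = 9/7 - (-18)*F/7 = 9/7 + 18*F/7)
B(O(5), 15) + 426 = (9/7 + (18/7)*15) + 426 = (9/7 + 270/7) + 426 = 279/7 + 426 = 3261/7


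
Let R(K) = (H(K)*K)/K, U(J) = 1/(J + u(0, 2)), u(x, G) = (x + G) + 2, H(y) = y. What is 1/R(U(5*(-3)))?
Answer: -11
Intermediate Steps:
u(x, G) = 2 + G + x (u(x, G) = (G + x) + 2 = 2 + G + x)
U(J) = 1/(4 + J) (U(J) = 1/(J + (2 + 2 + 0)) = 1/(J + 4) = 1/(4 + J))
R(K) = K (R(K) = (K*K)/K = K²/K = K)
1/R(U(5*(-3))) = 1/(1/(4 + 5*(-3))) = 1/(1/(4 - 15)) = 1/(1/(-11)) = 1/(-1/11) = -11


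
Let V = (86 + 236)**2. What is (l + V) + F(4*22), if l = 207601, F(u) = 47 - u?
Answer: 311244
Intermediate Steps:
V = 103684 (V = 322**2 = 103684)
(l + V) + F(4*22) = (207601 + 103684) + (47 - 4*22) = 311285 + (47 - 1*88) = 311285 + (47 - 88) = 311285 - 41 = 311244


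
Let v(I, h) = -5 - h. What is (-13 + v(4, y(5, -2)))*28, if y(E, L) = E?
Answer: -644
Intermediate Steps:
(-13 + v(4, y(5, -2)))*28 = (-13 + (-5 - 1*5))*28 = (-13 + (-5 - 5))*28 = (-13 - 10)*28 = -23*28 = -644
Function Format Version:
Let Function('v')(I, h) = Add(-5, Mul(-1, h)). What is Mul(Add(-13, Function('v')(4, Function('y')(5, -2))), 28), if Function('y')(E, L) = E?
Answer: -644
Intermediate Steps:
Mul(Add(-13, Function('v')(4, Function('y')(5, -2))), 28) = Mul(Add(-13, Add(-5, Mul(-1, 5))), 28) = Mul(Add(-13, Add(-5, -5)), 28) = Mul(Add(-13, -10), 28) = Mul(-23, 28) = -644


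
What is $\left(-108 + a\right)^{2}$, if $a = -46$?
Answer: $23716$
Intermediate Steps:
$\left(-108 + a\right)^{2} = \left(-108 - 46\right)^{2} = \left(-154\right)^{2} = 23716$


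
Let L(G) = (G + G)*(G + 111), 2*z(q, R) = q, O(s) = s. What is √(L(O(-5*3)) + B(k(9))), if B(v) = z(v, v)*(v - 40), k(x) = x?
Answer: 3*I*√1342/2 ≈ 54.95*I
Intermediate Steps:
z(q, R) = q/2
B(v) = v*(-40 + v)/2 (B(v) = (v/2)*(v - 40) = (v/2)*(-40 + v) = v*(-40 + v)/2)
L(G) = 2*G*(111 + G) (L(G) = (2*G)*(111 + G) = 2*G*(111 + G))
√(L(O(-5*3)) + B(k(9))) = √(2*(-5*3)*(111 - 5*3) + (½)*9*(-40 + 9)) = √(2*(-15)*(111 - 15) + (½)*9*(-31)) = √(2*(-15)*96 - 279/2) = √(-2880 - 279/2) = √(-6039/2) = 3*I*√1342/2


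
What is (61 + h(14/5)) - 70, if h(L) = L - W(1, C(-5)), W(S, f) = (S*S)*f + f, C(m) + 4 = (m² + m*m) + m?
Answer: -441/5 ≈ -88.200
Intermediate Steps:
C(m) = -4 + m + 2*m² (C(m) = -4 + ((m² + m*m) + m) = -4 + ((m² + m²) + m) = -4 + (2*m² + m) = -4 + (m + 2*m²) = -4 + m + 2*m²)
W(S, f) = f + f*S² (W(S, f) = S²*f + f = f*S² + f = f + f*S²)
h(L) = -82 + L (h(L) = L - (-4 - 5 + 2*(-5)²)*(1 + 1²) = L - (-4 - 5 + 2*25)*(1 + 1) = L - (-4 - 5 + 50)*2 = L - 41*2 = L - 1*82 = L - 82 = -82 + L)
(61 + h(14/5)) - 70 = (61 + (-82 + 14/5)) - 70 = (61 - 396/5) - 70 = -91/5 - 70 = -441/5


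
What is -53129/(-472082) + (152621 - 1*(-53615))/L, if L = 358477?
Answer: 116405827885/169230539114 ≈ 0.68785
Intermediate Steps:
-53129/(-472082) + (152621 - 1*(-53615))/L = -53129/(-472082) + (152621 - 1*(-53615))/358477 = -53129*(-1/472082) + (152621 + 53615)*(1/358477) = 53129/472082 + 206236*(1/358477) = 53129/472082 + 206236/358477 = 116405827885/169230539114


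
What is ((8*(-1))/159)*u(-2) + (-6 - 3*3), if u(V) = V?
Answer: -2369/159 ≈ -14.899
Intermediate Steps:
((8*(-1))/159)*u(-2) + (-6 - 3*3) = ((8*(-1))/159)*(-2) + (-6 - 3*3) = -8*1/159*(-2) + (-6 - 9) = -8/159*(-2) - 15 = 16/159 - 15 = -2369/159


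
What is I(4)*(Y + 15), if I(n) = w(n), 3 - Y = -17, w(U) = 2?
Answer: 70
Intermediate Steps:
Y = 20 (Y = 3 - 1*(-17) = 3 + 17 = 20)
I(n) = 2
I(4)*(Y + 15) = 2*(20 + 15) = 2*35 = 70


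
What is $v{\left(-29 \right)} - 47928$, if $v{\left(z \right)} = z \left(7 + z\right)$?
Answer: $-47290$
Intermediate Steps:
$v{\left(-29 \right)} - 47928 = - 29 \left(7 - 29\right) - 47928 = \left(-29\right) \left(-22\right) - 47928 = 638 - 47928 = -47290$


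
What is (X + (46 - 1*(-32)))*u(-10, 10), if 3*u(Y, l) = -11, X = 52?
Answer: -1430/3 ≈ -476.67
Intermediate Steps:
u(Y, l) = -11/3 (u(Y, l) = (⅓)*(-11) = -11/3)
(X + (46 - 1*(-32)))*u(-10, 10) = (52 + (46 - 1*(-32)))*(-11/3) = (52 + (46 + 32))*(-11/3) = (52 + 78)*(-11/3) = 130*(-11/3) = -1430/3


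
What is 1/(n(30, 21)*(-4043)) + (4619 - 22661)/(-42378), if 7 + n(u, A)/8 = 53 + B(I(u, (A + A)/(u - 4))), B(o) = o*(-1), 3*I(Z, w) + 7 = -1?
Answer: 14199706379/33353068112 ≈ 0.42574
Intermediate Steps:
I(Z, w) = -8/3 (I(Z, w) = -7/3 + (⅓)*(-1) = -7/3 - ⅓ = -8/3)
B(o) = -o
n(u, A) = 1168/3 (n(u, A) = -56 + 8*(53 - 1*(-8/3)) = -56 + 8*(53 + 8/3) = -56 + 8*(167/3) = -56 + 1336/3 = 1168/3)
1/(n(30, 21)*(-4043)) + (4619 - 22661)/(-42378) = 1/((1168/3)*(-4043)) + (4619 - 22661)/(-42378) = (3/1168)*(-1/4043) - 18042*(-1/42378) = -3/4722224 + 3007/7063 = 14199706379/33353068112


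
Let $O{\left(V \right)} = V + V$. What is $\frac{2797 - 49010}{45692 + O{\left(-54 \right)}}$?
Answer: $- \frac{1249}{1232} \approx -1.0138$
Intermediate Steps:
$O{\left(V \right)} = 2 V$
$\frac{2797 - 49010}{45692 + O{\left(-54 \right)}} = \frac{2797 - 49010}{45692 + 2 \left(-54\right)} = - \frac{46213}{45692 - 108} = - \frac{46213}{45584} = \left(-46213\right) \frac{1}{45584} = - \frac{1249}{1232}$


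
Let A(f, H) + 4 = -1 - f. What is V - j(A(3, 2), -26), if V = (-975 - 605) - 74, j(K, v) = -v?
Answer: -1680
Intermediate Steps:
A(f, H) = -5 - f (A(f, H) = -4 + (-1 - f) = -5 - f)
V = -1654 (V = -1580 - 74 = -1654)
V - j(A(3, 2), -26) = -1654 - (-1)*(-26) = -1654 - 1*26 = -1654 - 26 = -1680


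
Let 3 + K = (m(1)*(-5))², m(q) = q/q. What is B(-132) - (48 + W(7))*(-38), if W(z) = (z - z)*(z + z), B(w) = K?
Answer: 1846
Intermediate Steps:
m(q) = 1
K = 22 (K = -3 + (1*(-5))² = -3 + (-5)² = -3 + 25 = 22)
B(w) = 22
W(z) = 0 (W(z) = 0*(2*z) = 0)
B(-132) - (48 + W(7))*(-38) = 22 - (48 + 0)*(-38) = 22 - 48*(-38) = 22 - 1*(-1824) = 22 + 1824 = 1846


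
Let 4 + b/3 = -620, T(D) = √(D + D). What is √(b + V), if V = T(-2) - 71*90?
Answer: √(-8262 + 2*I) ≈ 0.011 + 90.896*I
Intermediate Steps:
T(D) = √2*√D (T(D) = √(2*D) = √2*√D)
V = -6390 + 2*I (V = √2*√(-2) - 71*90 = √2*(I*√2) - 6390 = 2*I - 6390 = -6390 + 2*I ≈ -6390.0 + 2.0*I)
b = -1872 (b = -12 + 3*(-620) = -12 - 1860 = -1872)
√(b + V) = √(-1872 + (-6390 + 2*I)) = √(-8262 + 2*I)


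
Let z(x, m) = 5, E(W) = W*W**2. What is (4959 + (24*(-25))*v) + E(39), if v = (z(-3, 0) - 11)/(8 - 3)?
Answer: 64998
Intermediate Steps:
E(W) = W**3
v = -6/5 (v = (5 - 11)/(8 - 3) = -6/5 ≈ -1.2000)
(4959 + (24*(-25))*v) + E(39) = (4959 + (24*(-25))*(-6/5)) + 39**3 = (4959 - 600*(-6/5)) + 59319 = (4959 + 720) + 59319 = 5679 + 59319 = 64998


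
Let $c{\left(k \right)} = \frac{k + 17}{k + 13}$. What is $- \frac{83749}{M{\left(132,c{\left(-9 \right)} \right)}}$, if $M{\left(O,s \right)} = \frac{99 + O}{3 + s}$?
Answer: $- \frac{418745}{231} \approx -1812.7$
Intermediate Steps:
$c{\left(k \right)} = \frac{17 + k}{13 + k}$
$M{\left(O,s \right)} = \frac{99 + O}{3 + s}$
$- \frac{83749}{M{\left(132,c{\left(-9 \right)} \right)}} = - \frac{83749}{\frac{1}{3 + \frac{17 - 9}{13 - 9}} \left(99 + 132\right)} = - \frac{83749}{\frac{1}{3 + \frac{1}{4} \cdot 8} \cdot 231} = - \frac{83749}{\frac{1}{3 + 2} \cdot 231} = - \frac{83749}{\frac{1}{5} \cdot 231} = - \frac{83749}{\frac{231}{5}} = \left(-83749\right) \frac{5}{231} = - \frac{418745}{231}$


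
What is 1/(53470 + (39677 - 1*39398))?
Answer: 1/53749 ≈ 1.8605e-5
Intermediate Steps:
1/(53470 + (39677 - 1*39398)) = 1/(53470 + (39677 - 39398)) = 1/(53470 + 279) = 1/53749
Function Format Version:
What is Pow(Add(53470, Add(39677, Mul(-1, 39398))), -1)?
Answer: Rational(1, 53749) ≈ 1.8605e-5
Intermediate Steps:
Pow(Add(53470, Add(39677, Mul(-1, 39398))), -1) = Pow(Add(53470, Add(39677, -39398)), -1) = Pow(Add(53470, 279), -1) = Pow(53749, -1) = Rational(1, 53749)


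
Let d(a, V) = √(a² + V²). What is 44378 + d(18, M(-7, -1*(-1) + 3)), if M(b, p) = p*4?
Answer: 44378 + 2*√145 ≈ 44402.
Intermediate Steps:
M(b, p) = 4*p
d(a, V) = √(V² + a²)
44378 + d(18, M(-7, -1*(-1) + 3)) = 44378 + √((4*(-1*(-1) + 3))² + 18²) = 44378 + √((4*(1 + 3))² + 324) = 44378 + √((4*4)² + 324) = 44378 + √(16² + 324) = 44378 + √(256 + 324) = 44378 + √580 = 44378 + 2*√145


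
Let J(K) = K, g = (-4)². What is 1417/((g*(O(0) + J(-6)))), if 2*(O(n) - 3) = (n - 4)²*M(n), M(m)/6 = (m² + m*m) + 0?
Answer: -1417/48 ≈ -29.521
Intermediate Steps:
M(m) = 12*m² (M(m) = 6*((m² + m*m) + 0) = 6*((m² + m²) + 0) = 6*(2*m² + 0) = 6*(2*m²) = 12*m²)
g = 16
O(n) = 3 + 6*n²*(-4 + n)² (O(n) = 3 + ((n - 4)²*(12*n²))/2 = 3 + ((-4 + n)²*(12*n²))/2 = 3 + (12*n²*(-4 + n)²)/2 = 3 + 6*n²*(-4 + n)²)
1417/((g*(O(0) + J(-6)))) = 1417/((16*((3 + 6*0²*(-4 + 0)²) - 6))) = 1417/((16*((3 + 6*0*(-4)²) - 6))) = 1417/((16*((3 + 6*0*16) - 6))) = 1417/((16*((3 + 0) - 6))) = 1417/((16*(3 - 6))) = 1417/((16*(-3))) = 1417/(-48) = 1417*(-1/48) = -1417/48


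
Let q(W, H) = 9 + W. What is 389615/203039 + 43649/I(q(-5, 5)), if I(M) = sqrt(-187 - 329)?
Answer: 389615/203039 - 43649*I*sqrt(129)/258 ≈ 1.9189 - 1921.5*I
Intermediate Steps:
I(M) = 2*I*sqrt(129) (I(M) = sqrt(-516) = 2*I*sqrt(129))
389615/203039 + 43649/I(q(-5, 5)) = 389615/203039 + 43649/((2*I*sqrt(129))) = 389615*(1/203039) + 43649*(-I*sqrt(129)/258) = 389615/203039 - 43649*I*sqrt(129)/258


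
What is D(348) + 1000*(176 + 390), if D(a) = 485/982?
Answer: 555812485/982 ≈ 5.6600e+5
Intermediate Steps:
D(a) = 485/982 (D(a) = 485*(1/982) = 485/982)
D(348) + 1000*(176 + 390) = 485/982 + 1000*(176 + 390) = 485/982 + 1000*566 = 485/982 + 566000 = 555812485/982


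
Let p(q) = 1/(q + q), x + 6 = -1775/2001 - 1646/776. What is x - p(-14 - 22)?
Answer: -41898407/4658328 ≈ -8.9943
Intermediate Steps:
x = -6993851/776388 (x = -6 + (-1775/2001 - 1646/776) = -6 + (-1775*1/2001 - 1646*1/776) = -6 + (-1775/2001 - 823/388) = -6 - 2335523/776388 = -6993851/776388 ≈ -9.0082)
p(q) = 1/(2*q)
x - p(-14 - 22) = -6993851/776388 - 1/(2*(-14 - 22)) = -6993851/776388 - 1/(2*(-36)) = -6993851/776388 - (-1)/(2*36) = -6993851/776388 - 1*(-1/72) = -6993851/776388 + 1/72 = -41898407/4658328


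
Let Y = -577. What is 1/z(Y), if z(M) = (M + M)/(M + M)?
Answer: 1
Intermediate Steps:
z(M) = 1 (z(M) = (2*M)/((2*M)) = (2*M)*(1/(2*M)) = 1)
1/z(Y) = 1/1 = 1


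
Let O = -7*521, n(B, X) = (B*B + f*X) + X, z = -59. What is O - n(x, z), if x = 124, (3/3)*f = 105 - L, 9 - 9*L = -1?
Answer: -115511/9 ≈ -12835.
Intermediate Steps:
L = 10/9 (L = 1 - ⅑*(-1) = 1 + ⅑ = 10/9 ≈ 1.1111)
f = 935/9 (f = 105 - 1*10/9 = 105 - 10/9 = 935/9 ≈ 103.89)
n(B, X) = B² + 944*X/9 (n(B, X) = (B*B + 935*X/9) + X = (B² + 935*X/9) + X = B² + 944*X/9)
O = -3647
O - n(x, z) = -3647 - (124² + (944/9)*(-59)) = -3647 - (15376 - 55696/9) = -3647 - 1*82688/9 = -3647 - 82688/9 = -115511/9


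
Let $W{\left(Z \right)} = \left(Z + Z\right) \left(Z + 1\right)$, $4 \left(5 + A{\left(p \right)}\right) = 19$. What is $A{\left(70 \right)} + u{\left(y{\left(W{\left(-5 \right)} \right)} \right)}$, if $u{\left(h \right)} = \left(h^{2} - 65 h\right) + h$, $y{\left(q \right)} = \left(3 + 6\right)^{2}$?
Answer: $\frac{5507}{4} \approx 1376.8$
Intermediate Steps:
$A{\left(p \right)} = - \frac{1}{4}$ ($A{\left(p \right)} = -5 + \frac{1}{4} \cdot 19 = -5 + \frac{19}{4} = - \frac{1}{4}$)
$W{\left(Z \right)} = 2 Z \left(1 + Z\right)$
$y{\left(q \right)} = 81$ ($y{\left(q \right)} = 9^{2} = 81$)
$u{\left(h \right)} = h^{2} - 64 h$
$A{\left(70 \right)} + u{\left(y{\left(W{\left(-5 \right)} \right)} \right)} = - \frac{1}{4} + 81 \left(-64 + 81\right) = - \frac{1}{4} + 81 \cdot 17 = - \frac{1}{4} + 1377 = \frac{5507}{4}$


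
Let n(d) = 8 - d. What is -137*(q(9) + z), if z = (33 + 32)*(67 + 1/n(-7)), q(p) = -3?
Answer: -1790453/3 ≈ -5.9682e+5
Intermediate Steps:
z = 13078/3 (z = (33 + 32)*(67 + 1/(8 - 1*(-7))) = 65*(67 + 1/(8 + 7)) = 65*(67 + 1/15) = 65*(1006/15) = 13078/3 ≈ 4359.3)
-137*(q(9) + z) = -137*(-3 + 13078/3) = -137*13069/3 = -1790453/3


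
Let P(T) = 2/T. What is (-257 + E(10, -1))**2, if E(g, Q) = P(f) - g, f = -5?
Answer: 1787569/25 ≈ 71503.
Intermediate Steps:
E(g, Q) = -2/5 - g (E(g, Q) = 2/(-5) - g = 2*(-1/5) - g = -2/5 - g)
(-257 + E(10, -1))**2 = (-257 + (-2/5 - 1*10))**2 = (-257 + (-2/5 - 10))**2 = (-257 - 52/5)**2 = (-1337/5)**2 = 1787569/25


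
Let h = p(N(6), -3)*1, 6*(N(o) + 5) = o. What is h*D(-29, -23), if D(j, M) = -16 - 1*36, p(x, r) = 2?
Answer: -104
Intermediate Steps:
N(o) = -5 + o/6
D(j, M) = -52 (D(j, M) = -16 - 36 = -52)
h = 2 (h = 2*1 = 2)
h*D(-29, -23) = 2*(-52) = -104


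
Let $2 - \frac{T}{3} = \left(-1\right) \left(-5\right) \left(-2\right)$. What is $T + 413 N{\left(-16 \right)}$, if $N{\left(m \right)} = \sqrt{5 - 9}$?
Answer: $36 + 826 i \approx 36.0 + 826.0 i$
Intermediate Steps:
$N{\left(m \right)} = 2 i$ ($N{\left(m \right)} = \sqrt{-4} = 2 i$)
$T = 36$ ($T = 6 - 3 \left(-1\right) \left(-5\right) \left(-2\right) = 6 - 3 \cdot 5 \left(-2\right) = 6 - -30 = 6 + 30 = 36$)
$T + 413 N{\left(-16 \right)} = 36 + 413 \cdot 2 i = 36 + 826 i$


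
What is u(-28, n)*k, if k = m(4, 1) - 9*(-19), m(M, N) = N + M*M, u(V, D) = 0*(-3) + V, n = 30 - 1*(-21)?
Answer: -5264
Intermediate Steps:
n = 51 (n = 30 + 21 = 51)
u(V, D) = V (u(V, D) = 0 + V = V)
m(M, N) = N + M²
k = 188 (k = (1 + 4²) - 9*(-19) = (1 + 16) + 171 = 17 + 171 = 188)
u(-28, n)*k = -28*188 = -5264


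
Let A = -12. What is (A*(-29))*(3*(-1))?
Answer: -1044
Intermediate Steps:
(A*(-29))*(3*(-1)) = (-12*(-29))*(3*(-1)) = 348*(-3) = -1044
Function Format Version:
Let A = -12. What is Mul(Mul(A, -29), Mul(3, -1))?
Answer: -1044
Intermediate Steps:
Mul(Mul(A, -29), Mul(3, -1)) = Mul(Mul(-12, -29), Mul(3, -1)) = Mul(348, -3) = -1044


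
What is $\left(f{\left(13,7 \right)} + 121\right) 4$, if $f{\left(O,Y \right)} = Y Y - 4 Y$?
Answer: $568$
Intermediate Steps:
$f{\left(O,Y \right)} = Y^{2} - 4 Y$
$\left(f{\left(13,7 \right)} + 121\right) 4 = \left(7 \left(-4 + 7\right) + 121\right) 4 = \left(7 \cdot 3 + 121\right) 4 = \left(21 + 121\right) 4 = 142 \cdot 4 = 568$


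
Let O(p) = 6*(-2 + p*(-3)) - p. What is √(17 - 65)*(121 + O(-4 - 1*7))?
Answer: 1272*I*√3 ≈ 2203.2*I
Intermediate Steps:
O(p) = -12 - 19*p (O(p) = 6*(-2 - 3*p) - p = (-12 - 18*p) - p = -12 - 19*p)
√(17 - 65)*(121 + O(-4 - 1*7)) = √(17 - 65)*(121 + (-12 - 19*(-4 - 1*7))) = √(-48)*(121 + (-12 - 19*(-4 - 7))) = (4*I*√3)*(121 + (-12 - 19*(-11))) = (4*I*√3)*(121 + (-12 + 209)) = (4*I*√3)*(121 + 197) = (4*I*√3)*318 = 1272*I*√3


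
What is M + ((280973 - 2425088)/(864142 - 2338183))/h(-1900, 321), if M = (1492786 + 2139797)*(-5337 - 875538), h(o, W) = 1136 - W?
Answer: -8837058824644158696/2761709 ≈ -3.1999e+12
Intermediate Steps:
M = -3199851550125 (M = 3632583*(-880875) = -3199851550125)
M + ((280973 - 2425088)/(864142 - 2338183))/h(-1900, 321) = -3199851550125 + ((280973 - 2425088)/(864142 - 2338183))/(1136 - 1*321) = -3199851550125 + (-2144115/(-1474041))/(1136 - 321) = -3199851550125 - 2144115*(-1/1474041)/815 = -3199851550125 + (24645/16943)*(1/815) = -3199851550125 + 4929/2761709 = -8837058824644158696/2761709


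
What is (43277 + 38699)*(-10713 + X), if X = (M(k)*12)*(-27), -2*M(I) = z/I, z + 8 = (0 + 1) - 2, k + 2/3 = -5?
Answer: -14570988072/17 ≈ -8.5712e+8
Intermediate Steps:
k = -17/3 (k = -⅔ - 5 = -17/3 ≈ -5.6667)
z = -9 (z = -8 + ((0 + 1) - 2) = -8 + (1 - 2) = -8 - 1 = -9)
M(I) = 9/(2*I) (M(I) = -(-9)/(2*I) = 9/(2*I))
X = 4374/17 (X = ((9/(2*(-17/3)))*12)*(-27) = (((9/2)*(-3/17))*12)*(-27) = -27/34*12*(-27) = -162/17*(-27) = 4374/17 ≈ 257.29)
(43277 + 38699)*(-10713 + X) = (43277 + 38699)*(-10713 + 4374/17) = 81976*(-177747/17) = -14570988072/17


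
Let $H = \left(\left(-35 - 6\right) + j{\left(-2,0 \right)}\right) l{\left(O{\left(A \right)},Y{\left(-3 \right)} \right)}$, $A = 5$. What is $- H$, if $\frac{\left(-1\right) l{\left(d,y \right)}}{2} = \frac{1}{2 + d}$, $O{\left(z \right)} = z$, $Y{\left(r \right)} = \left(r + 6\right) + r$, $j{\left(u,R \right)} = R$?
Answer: $- \frac{82}{7} \approx -11.714$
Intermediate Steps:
$Y{\left(r \right)} = 6 + 2 r$ ($Y{\left(r \right)} = \left(6 + r\right) + r = 6 + 2 r$)
$l{\left(d,y \right)} = - \frac{2}{2 + d}$
$H = \frac{82}{7}$ ($H = \left(\left(-35 - 6\right) + 0\right) \left(- \frac{2}{2 + 5}\right) = \left(-41 + 0\right) \left(- \frac{2}{7}\right) = - 41 \left(\left(-2\right) \frac{1}{7}\right) = \left(-41\right) \left(- \frac{2}{7}\right) = \frac{82}{7} \approx 11.714$)
$- H = \left(-1\right) \frac{82}{7} = - \frac{82}{7}$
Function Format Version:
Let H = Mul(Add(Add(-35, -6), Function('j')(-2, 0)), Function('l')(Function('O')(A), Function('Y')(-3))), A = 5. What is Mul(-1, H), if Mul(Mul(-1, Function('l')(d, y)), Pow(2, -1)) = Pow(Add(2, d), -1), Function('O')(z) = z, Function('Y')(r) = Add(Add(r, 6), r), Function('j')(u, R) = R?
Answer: Rational(-82, 7) ≈ -11.714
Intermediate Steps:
Function('Y')(r) = Add(6, Mul(2, r)) (Function('Y')(r) = Add(Add(6, r), r) = Add(6, Mul(2, r)))
Function('l')(d, y) = Mul(-2, Pow(Add(2, d), -1))
H = Rational(82, 7) (H = Mul(Add(Add(-35, -6), 0), Mul(-2, Pow(Add(2, 5), -1))) = Mul(Add(-41, 0), Mul(-2, Pow(7, -1))) = Mul(-41, Mul(-2, Rational(1, 7))) = Mul(-41, Rational(-2, 7)) = Rational(82, 7) ≈ 11.714)
Mul(-1, H) = Mul(-1, Rational(82, 7)) = Rational(-82, 7)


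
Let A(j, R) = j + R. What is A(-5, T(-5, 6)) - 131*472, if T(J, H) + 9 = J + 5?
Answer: -61846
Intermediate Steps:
T(J, H) = -4 + J (T(J, H) = -9 + (J + 5) = -9 + (5 + J) = -4 + J)
A(j, R) = R + j
A(-5, T(-5, 6)) - 131*472 = ((-4 - 5) - 5) - 131*472 = (-9 - 5) - 61832 = -14 - 61832 = -61846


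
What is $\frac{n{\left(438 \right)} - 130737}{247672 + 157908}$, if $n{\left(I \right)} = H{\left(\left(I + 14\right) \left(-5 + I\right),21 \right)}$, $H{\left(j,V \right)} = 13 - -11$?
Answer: $- \frac{130713}{405580} \approx -0.32229$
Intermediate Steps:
$H{\left(j,V \right)} = 24$ ($H{\left(j,V \right)} = 13 + 11 = 24$)
$n{\left(I \right)} = 24$
$\frac{n{\left(438 \right)} - 130737}{247672 + 157908} = \frac{24 - 130737}{247672 + 157908} = - \frac{130713}{405580}$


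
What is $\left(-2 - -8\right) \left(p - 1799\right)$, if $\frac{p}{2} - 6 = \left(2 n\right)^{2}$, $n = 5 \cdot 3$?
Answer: $78$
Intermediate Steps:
$n = 15$
$p = 1812$ ($p = 12 + 2 \left(2 \cdot 15\right)^{2} = 12 + 2 \cdot 30^{2} = 12 + 2 \cdot 900 = 12 + 1800 = 1812$)
$\left(-2 - -8\right) \left(p - 1799\right) = \left(-2 - -8\right) \left(1812 - 1799\right) = \left(-2 + 8\right) \left(1812 - 1799\right) = 6 \cdot 13 = 78$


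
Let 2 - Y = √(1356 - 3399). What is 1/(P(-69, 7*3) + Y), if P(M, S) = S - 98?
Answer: I/(3*(√227 - 25*I)) ≈ -0.0097809 + 0.0058946*I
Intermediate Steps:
P(M, S) = -98 + S
Y = 2 - 3*I*√227 (Y = 2 - √(1356 - 3399) = 2 - √(-2043) = 2 - 3*I*√227 ≈ 2.0 - 45.2*I)
1/(P(-69, 7*3) + Y) = 1/((-98 + 7*3) + (2 - 3*I*√227)) = 1/((-98 + 21) + (2 - 3*I*√227)) = 1/(-77 + (2 - 3*I*√227)) = 1/(-75 - 3*I*√227)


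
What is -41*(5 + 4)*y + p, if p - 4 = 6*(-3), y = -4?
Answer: 1462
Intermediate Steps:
p = -14 (p = 4 + 6*(-3) = 4 - 18 = -14)
-41*(5 + 4)*y + p = -41*(5 + 4)*(-4) - 14 = -369*(-4) - 14 = -41*(-36) - 14 = 1476 - 14 = 1462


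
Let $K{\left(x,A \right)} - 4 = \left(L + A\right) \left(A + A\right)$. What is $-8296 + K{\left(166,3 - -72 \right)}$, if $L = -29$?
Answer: $-1392$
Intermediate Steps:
$K{\left(x,A \right)} = 4 + 2 A \left(-29 + A\right)$ ($K{\left(x,A \right)} = 4 + \left(-29 + A\right) \left(A + A\right) = 4 + \left(-29 + A\right) 2 A = 4 + 2 A \left(-29 + A\right)$)
$-8296 + K{\left(166,3 - -72 \right)} = -8296 + \left(4 - 58 \left(3 - -72\right) + 2 \left(3 - -72\right)^{2}\right) = -8296 + \left(4 - 58 \left(3 + 72\right) + 2 \left(3 + 72\right)^{2}\right) = -8296 + \left(4 - 4350 + 2 \cdot 75^{2}\right) = -8296 + \left(4 - 4350 + 2 \cdot 5625\right) = -8296 + \left(4 - 4350 + 11250\right) = -8296 + 6904 = -1392$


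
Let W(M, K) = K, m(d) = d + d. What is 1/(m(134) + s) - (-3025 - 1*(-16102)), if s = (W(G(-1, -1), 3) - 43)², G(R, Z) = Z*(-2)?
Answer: -24427835/1868 ≈ -13077.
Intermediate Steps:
G(R, Z) = -2*Z
m(d) = 2*d
s = 1600 (s = (3 - 43)² = (-40)² = 1600)
1/(m(134) + s) - (-3025 - 1*(-16102)) = 1/(2*134 + 1600) - (-3025 - 1*(-16102)) = 1/(268 + 1600) - (-3025 + 16102) = 1/1868 - 1*13077 = 1/1868 - 13077 = -24427835/1868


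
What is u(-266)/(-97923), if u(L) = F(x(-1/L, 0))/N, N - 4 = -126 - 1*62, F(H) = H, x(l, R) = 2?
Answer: 1/9008916 ≈ 1.1100e-7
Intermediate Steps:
N = -184 (N = 4 + (-126 - 1*62) = 4 + (-126 - 62) = 4 - 188 = -184)
u(L) = -1/92 (u(L) = 2/(-184) = 2*(-1/184) = -1/92)
u(-266)/(-97923) = -1/92/(-97923) = -1/92*(-1/97923) = 1/9008916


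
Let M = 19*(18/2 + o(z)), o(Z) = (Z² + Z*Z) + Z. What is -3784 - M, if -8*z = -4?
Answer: -3974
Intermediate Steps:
z = ½ (z = -⅛*(-4) = ½ ≈ 0.50000)
o(Z) = Z + 2*Z² (o(Z) = (Z² + Z²) + Z = 2*Z² + Z = Z + 2*Z²)
M = 190 (M = 19*(18/2 + (1 + 2*(½))/2) = 19*(18*(½) + (1 + 1)/2) = 19*(9 + (½)*2) = 19*(9 + 1) = 19*10 = 190)
-3784 - M = -3784 - 1*190 = -3784 - 190 = -3974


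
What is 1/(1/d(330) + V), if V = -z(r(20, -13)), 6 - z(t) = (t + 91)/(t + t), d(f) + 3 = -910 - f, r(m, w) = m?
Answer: -49720/160387 ≈ -0.31000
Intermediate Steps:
d(f) = -913 - f (d(f) = -3 + (-910 - f) = -913 - f)
z(t) = 6 - (91 + t)/(2*t) (z(t) = 6 - (t + 91)/(t + t) = 6 - (91 + t)/(2*t))
V = -129/40 (V = -(-91 + 11*20)/(2*20) = -(-91 + 220)/(2*20) = -129/(2*20) = -1*129/40 = -129/40 ≈ -3.2250)
1/(1/d(330) + V) = 1/(1/(-913 - 1*330) - 129/40) = 1/(1/(-913 - 330) - 129/40) = 1/(1/(-1243) - 129/40) = 1/(-1/1243 - 129/40) = 1/(-160387/49720) = -49720/160387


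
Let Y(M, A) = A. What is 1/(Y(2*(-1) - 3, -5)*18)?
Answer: -1/90 ≈ -0.011111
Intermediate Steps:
1/(Y(2*(-1) - 3, -5)*18) = 1/(-5*18) = 1/(-90) = -1/90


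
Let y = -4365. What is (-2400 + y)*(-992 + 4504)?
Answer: -23758680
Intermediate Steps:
(-2400 + y)*(-992 + 4504) = (-2400 - 4365)*(-992 + 4504) = -6765*3512 = -23758680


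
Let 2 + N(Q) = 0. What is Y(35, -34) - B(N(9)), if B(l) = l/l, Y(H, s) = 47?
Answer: 46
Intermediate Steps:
N(Q) = -2 (N(Q) = -2 + 0 = -2)
B(l) = 1
Y(35, -34) - B(N(9)) = 47 - 1*1 = 47 - 1 = 46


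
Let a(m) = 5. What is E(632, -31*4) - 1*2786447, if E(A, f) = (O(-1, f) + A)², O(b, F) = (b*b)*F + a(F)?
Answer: -2523278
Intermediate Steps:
O(b, F) = 5 + F*b² (O(b, F) = (b*b)*F + 5 = b²*F + 5 = F*b² + 5 = 5 + F*b²)
E(A, f) = (5 + A + f)² (E(A, f) = ((5 + f*(-1)²) + A)² = ((5 + f*1) + A)² = ((5 + f) + A)² = (5 + A + f)²)
E(632, -31*4) - 1*2786447 = (5 + 632 - 31*4)² - 1*2786447 = (5 + 632 - 124)² - 2786447 = 513² - 2786447 = 263169 - 2786447 = -2523278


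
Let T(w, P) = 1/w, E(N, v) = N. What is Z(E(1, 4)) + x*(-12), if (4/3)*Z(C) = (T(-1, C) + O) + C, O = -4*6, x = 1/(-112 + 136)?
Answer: -37/2 ≈ -18.500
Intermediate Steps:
x = 1/24 ≈ 0.041667
O = -24
Z(C) = -75/4 + 3*C/4 (Z(C) = 3*((1/(-1) - 24) + C)/4 = 3*((-1 - 24) + C)/4 = 3*(-25 + C)/4 = -75/4 + 3*C/4)
Z(E(1, 4)) + x*(-12) = (-75/4 + (3/4)*1) + (1/24)*(-12) = (-75/4 + 3/4) - 1/2 = -18 - 1/2 = -37/2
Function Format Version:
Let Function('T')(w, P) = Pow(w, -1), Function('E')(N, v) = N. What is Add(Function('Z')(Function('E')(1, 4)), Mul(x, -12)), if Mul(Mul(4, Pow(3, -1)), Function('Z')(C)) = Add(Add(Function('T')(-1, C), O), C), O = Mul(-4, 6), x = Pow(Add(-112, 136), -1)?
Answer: Rational(-37, 2) ≈ -18.500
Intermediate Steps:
x = Rational(1, 24) (x = Pow(24, -1) = Rational(1, 24) ≈ 0.041667)
O = -24
Function('Z')(C) = Add(Rational(-75, 4), Mul(Rational(3, 4), C)) (Function('Z')(C) = Mul(Rational(3, 4), Add(Add(Pow(-1, -1), -24), C)) = Mul(Rational(3, 4), Add(Add(-1, -24), C)) = Mul(Rational(3, 4), Add(-25, C)) = Add(Rational(-75, 4), Mul(Rational(3, 4), C)))
Add(Function('Z')(Function('E')(1, 4)), Mul(x, -12)) = Add(Add(Rational(-75, 4), Mul(Rational(3, 4), 1)), Mul(Rational(1, 24), -12)) = Add(Add(Rational(-75, 4), Rational(3, 4)), Rational(-1, 2)) = Add(-18, Rational(-1, 2)) = Rational(-37, 2)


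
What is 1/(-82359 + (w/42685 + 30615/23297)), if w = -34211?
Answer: -994432445/81899951950147 ≈ -1.2142e-5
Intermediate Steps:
1/(-82359 + (w/42685 + 30615/23297)) = 1/(-82359 + (-34211/42685 + 30615/23297)) = 1/(-82359 + 509787608/994432445) = 1/(-81899951950147/994432445) = -994432445/81899951950147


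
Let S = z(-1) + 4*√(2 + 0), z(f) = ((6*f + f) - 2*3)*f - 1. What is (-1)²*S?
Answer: 12 + 4*√2 ≈ 17.657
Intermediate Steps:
z(f) = -1 + f*(-6 + 7*f) (z(f) = (7*f - 6)*f - 1 = (-6 + 7*f)*f - 1 = f*(-6 + 7*f) - 1 = -1 + f*(-6 + 7*f))
S = 12 + 4*√2 (S = (-1 - 6*(-1) + 7*(-1)²) + 4*√(2 + 0) = (-1 + 6 + 7*1) + 4*√2 = (-1 + 6 + 7) + 4*√2 = 12 + 4*√2 ≈ 17.657)
(-1)²*S = (-1)²*(12 + 4*√2) = 1*(12 + 4*√2) = 12 + 4*√2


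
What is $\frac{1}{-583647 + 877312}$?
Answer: $\frac{1}{293665} \approx 3.4052 \cdot 10^{-6}$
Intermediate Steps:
$\frac{1}{-583647 + 877312} = \frac{1}{293665}$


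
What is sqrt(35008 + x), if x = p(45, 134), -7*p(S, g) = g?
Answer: sqrt(1714454)/7 ≈ 187.05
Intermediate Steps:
p(S, g) = -g/7
x = -134/7 (x = -1/7*134 = -134/7 ≈ -19.143)
sqrt(35008 + x) = sqrt(35008 - 134/7) = sqrt(244922/7) = sqrt(1714454)/7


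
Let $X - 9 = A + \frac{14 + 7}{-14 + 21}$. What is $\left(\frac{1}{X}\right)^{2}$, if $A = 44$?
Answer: $\frac{1}{3136} \approx 0.00031888$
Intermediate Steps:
$X = 56$ ($X = 9 + \left(44 + \frac{14 + 7}{-14 + 21}\right) = 9 + \left(44 + \frac{21}{7}\right) = 9 + \left(44 + 21 \cdot \frac{1}{7}\right) = 9 + \left(44 + 3\right) = 9 + 47 = 56$)
$\left(\frac{1}{X}\right)^{2} = \left(\frac{1}{56}\right)^{2} = \frac{1}{3136}$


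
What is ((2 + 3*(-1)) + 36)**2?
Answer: 1225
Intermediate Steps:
((2 + 3*(-1)) + 36)**2 = ((2 - 3) + 36)**2 = (-1 + 36)**2 = 35**2 = 1225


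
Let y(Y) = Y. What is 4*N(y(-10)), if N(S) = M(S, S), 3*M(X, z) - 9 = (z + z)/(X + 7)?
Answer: 188/9 ≈ 20.889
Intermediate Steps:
M(X, z) = 3 + 2*z/(3*(7 + X)) (M(X, z) = 3 + ((z + z)/(X + 7))/3 = 3 + ((2*z)/(7 + X))/3 = 3 + (2*z/(7 + X))/3 = 3 + 2*z/(3*(7 + X)))
N(S) = (63 + 11*S)/(3*(7 + S)) (N(S) = (63 + 2*S + 9*S)/(3*(7 + S)) = (63 + 11*S)/(3*(7 + S)))
4*N(y(-10)) = 4*((63 + 11*(-10))/(3*(7 - 10))) = 4*((⅓)*(63 - 110)/(-3)) = 4*((⅓)*(-⅓)*(-47)) = 4*(47/9) = 188/9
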